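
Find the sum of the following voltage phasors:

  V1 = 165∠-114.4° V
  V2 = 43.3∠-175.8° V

Step 1 — Convert each phasor to rectangular form:
  V1 = 165·(cos(-114.4°) + j·sin(-114.4°)) = -68.16 - j150.3 V
  V2 = 43.3·(cos(-175.8°) + j·sin(-175.8°)) = -43.18 - j3.171 V
Step 2 — Sum components: V_total = -111.3 - j153.4 V.
Step 3 — Convert to polar: |V_total| = 189.6 V, ∠V_total = -126.0°.

V_total = 189.6∠-126.0° V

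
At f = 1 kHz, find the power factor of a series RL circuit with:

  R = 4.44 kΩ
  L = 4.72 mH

Step 1 — Angular frequency: ω = 2π·f = 2π·1000 = 6283 rad/s.
Step 2 — Component impedances:
  R: Z = R = 4440 Ω
  L: Z = jωL = j·6283·0.00472 = 0 + j29.66 Ω
Step 3 — Series combination: Z_total = R + L = 4440 + j29.66 Ω = 4440∠0.4° Ω.
Step 4 — Power factor: PF = cos(φ) = Re(Z)/|Z| = 4440/4440 = 1.
Step 5 — Type: Im(Z) = 29.66 ⇒ lagging (phase φ = 0.4°).

PF = 1 (lagging, φ = 0.4°)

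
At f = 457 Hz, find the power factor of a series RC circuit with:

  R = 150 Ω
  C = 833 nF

Step 1 — Angular frequency: ω = 2π·f = 2π·457 = 2871 rad/s.
Step 2 — Component impedances:
  R: Z = R = 150 Ω
  C: Z = 1/(jωC) = -j/(ω·C) = 0 - j418.1 Ω
Step 3 — Series combination: Z_total = R + C = 150 - j418.1 Ω = 444.2∠-70.3° Ω.
Step 4 — Power factor: PF = cos(φ) = Re(Z)/|Z| = 150/444.2 = 0.3377.
Step 5 — Type: Im(Z) = -418.1 ⇒ leading (phase φ = -70.3°).

PF = 0.3377 (leading, φ = -70.3°)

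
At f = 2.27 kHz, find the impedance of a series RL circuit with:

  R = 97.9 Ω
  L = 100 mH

Step 1 — Angular frequency: ω = 2π·f = 2π·2270 = 1.426e+04 rad/s.
Step 2 — Component impedances:
  R: Z = R = 97.9 Ω
  L: Z = jωL = j·1.426e+04·0.1 = 0 + j1426 Ω
Step 3 — Series combination: Z_total = R + L = 97.9 + j1426 Ω = 1430∠86.1° Ω.

Z = 97.9 + j1426 Ω = 1430∠86.1° Ω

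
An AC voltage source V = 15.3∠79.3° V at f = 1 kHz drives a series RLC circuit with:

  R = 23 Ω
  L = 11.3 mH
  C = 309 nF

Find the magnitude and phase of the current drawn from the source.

Step 1 — Angular frequency: ω = 2π·f = 2π·1000 = 6283 rad/s.
Step 2 — Component impedances:
  R: Z = R = 23 Ω
  L: Z = jωL = j·6283·0.0113 = 0 + j71 Ω
  C: Z = 1/(jωC) = -j/(ω·C) = 0 - j515.1 Ω
Step 3 — Series combination: Z_total = R + L + C = 23 - j444.1 Ω = 444.7∠-87.0° Ω.
Step 4 — Source phasor: V = 15.3∠79.3° V = 2.841 + j15.03 V.
Step 5 — Ohm's law: I = V / Z_total = (2.841 + j15.03) / (23 - j444.1) = -0.03343 + j0.008129 A.
Step 6 — Convert to polar: |I| = 0.03441 A, ∠I = 166.3°.

I = 0.03441∠166.3° A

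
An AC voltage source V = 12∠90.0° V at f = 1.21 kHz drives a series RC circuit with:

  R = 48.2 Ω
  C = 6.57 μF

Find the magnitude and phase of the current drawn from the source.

Step 1 — Angular frequency: ω = 2π·f = 2π·1210 = 7603 rad/s.
Step 2 — Component impedances:
  R: Z = R = 48.2 Ω
  C: Z = 1/(jωC) = -j/(ω·C) = 0 - j20.02 Ω
Step 3 — Series combination: Z_total = R + C = 48.2 - j20.02 Ω = 52.19∠-22.6° Ω.
Step 4 — Source phasor: V = 12∠90.0° V = 0 + j12 V.
Step 5 — Ohm's law: I = V / Z_total = (0 + j12) / (48.2 - j20.02) = -0.08819 + j0.2123 A.
Step 6 — Convert to polar: |I| = 0.2299 A, ∠I = 112.6°.

I = 0.2299∠112.6° A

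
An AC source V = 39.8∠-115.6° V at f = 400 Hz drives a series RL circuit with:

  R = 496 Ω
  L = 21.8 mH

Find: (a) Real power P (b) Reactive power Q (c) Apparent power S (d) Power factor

Step 1 — Angular frequency: ω = 2π·f = 2π·400 = 2513 rad/s.
Step 2 — Component impedances:
  R: Z = R = 496 Ω
  L: Z = jωL = j·2513·0.0218 = 0 + j54.79 Ω
Step 3 — Series combination: Z_total = R + L = 496 + j54.79 Ω = 499∠6.3° Ω.
Step 4 — Source phasor: V = 39.8∠-115.6° V = -17.2 - j35.89 V.
Step 5 — Current: I = V / Z = -0.04215 - j0.06771 A = 0.07976∠-121.9° A.
Step 6 — Complex power: S = V·I* = 3.155 + j0.3485 VA.
Step 7 — Real power: P = Re(S) = 3.155 W.
Step 8 — Reactive power: Q = Im(S) = 0.3485 VAR.
Step 9 — Apparent power: |S| = 3.174 VA.
Step 10 — Power factor: PF = P/|S| = 0.994 (lagging).

(a) P = 3.155 W  (b) Q = 0.3485 VAR  (c) S = 3.174 VA  (d) PF = 0.994 (lagging)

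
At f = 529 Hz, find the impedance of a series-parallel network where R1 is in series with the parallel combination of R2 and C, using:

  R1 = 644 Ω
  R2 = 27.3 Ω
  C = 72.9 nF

Step 1 — Angular frequency: ω = 2π·f = 2π·529 = 3324 rad/s.
Step 2 — Component impedances:
  R1: Z = R = 644 Ω
  R2: Z = R = 27.3 Ω
  C: Z = 1/(jωC) = -j/(ω·C) = 0 - j4127 Ω
Step 3 — Parallel branch: R2 || C = 1/(1/R2 + 1/C) = 27.3 - j0.1806 Ω.
Step 4 — Series with R1: Z_total = R1 + (R2 || C) = 671.3 - j0.1806 Ω = 671.3∠-0.0° Ω.

Z = 671.3 - j0.1806 Ω = 671.3∠-0.0° Ω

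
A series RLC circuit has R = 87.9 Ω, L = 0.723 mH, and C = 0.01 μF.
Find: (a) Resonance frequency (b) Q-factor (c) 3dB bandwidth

Step 1 — Resonance condition Im(Z)=0 gives ω₀ = 1/√(LC).
Step 2 — ω₀ = 1/√(0.000723·1e-08) = 3.719e+05 rad/s.
Step 3 — f₀ = ω₀/(2π) = 5.919e+04 Hz.
Step 4 — Series Q: Q = ω₀L/R = 3.719e+05·0.000723/87.9 = 3.059.
Step 5 — 3dB bandwidth: Δω = ω₀/Q = 1.216e+05 rad/s; BW = Δω/(2π) = 1.935e+04 Hz.

(a) f₀ = 5.919e+04 Hz  (b) Q = 3.059  (c) BW = 1.935e+04 Hz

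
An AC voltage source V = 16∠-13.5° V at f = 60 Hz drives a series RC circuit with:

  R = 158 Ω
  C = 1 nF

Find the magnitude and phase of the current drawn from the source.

Step 1 — Angular frequency: ω = 2π·f = 2π·60 = 377 rad/s.
Step 2 — Component impedances:
  R: Z = R = 158 Ω
  C: Z = 1/(jωC) = -j/(ω·C) = 0 - j2.653e+06 Ω
Step 3 — Series combination: Z_total = R + C = 158 - j2.653e+06 Ω = 2.653e+06∠-90.0° Ω.
Step 4 — Source phasor: V = 16∠-13.5° V = 15.56 - j3.735 V.
Step 5 — Ohm's law: I = V / Z_total = (15.56 - j3.735) / (158 - j2.653e+06) = 1.408e-06 + j5.865e-06 A.
Step 6 — Convert to polar: |I| = 6.032e-06 A, ∠I = 76.5°.

I = 6.032e-06∠76.5° A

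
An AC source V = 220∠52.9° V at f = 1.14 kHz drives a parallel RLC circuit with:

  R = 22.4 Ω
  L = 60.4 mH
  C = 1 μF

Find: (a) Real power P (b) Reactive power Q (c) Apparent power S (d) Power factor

Step 1 — Angular frequency: ω = 2π·f = 2π·1140 = 7163 rad/s.
Step 2 — Component impedances:
  R: Z = R = 22.4 Ω
  L: Z = jωL = j·7163·0.0604 = 0 + j432.6 Ω
  C: Z = 1/(jωC) = -j/(ω·C) = 0 - j139.6 Ω
Step 3 — Parallel combination: 1/Z_total = 1/R + 1/L + 1/C; Z_total = 22.14 - j2.406 Ω = 22.27∠-6.2° Ω.
Step 4 — Source phasor: V = 220∠52.9° V = 132.7 + j175.5 V.
Step 5 — Current: I = V / Z = 5.073 + j8.477 A = 9.879∠59.1° A.
Step 6 — Complex power: S = V·I* = 2161 - j234.8 VA.
Step 7 — Real power: P = Re(S) = 2161 W.
Step 8 — Reactive power: Q = Im(S) = -234.8 VAR.
Step 9 — Apparent power: |S| = 2173 VA.
Step 10 — Power factor: PF = P/|S| = 0.9941 (leading).

(a) P = 2161 W  (b) Q = -234.8 VAR  (c) S = 2173 VA  (d) PF = 0.9941 (leading)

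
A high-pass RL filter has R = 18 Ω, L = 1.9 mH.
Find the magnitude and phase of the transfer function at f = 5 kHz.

Step 1 — Angular frequency: ω = 2π·5000 = 3.142e+04 rad/s.
Step 2 — Transfer function: H(jω) = jωL/(R + jωL).
Step 3 — Numerator jωL = j·59.69; denominator R + jωL = 18 + j59.69.
Step 4 — H = 0.9166 + j0.2764.
Step 5 — Magnitude: |H| = 0.9574 (-0.4 dB); phase: φ = 16.8°.

|H| = 0.9574 (-0.4 dB), φ = 16.8°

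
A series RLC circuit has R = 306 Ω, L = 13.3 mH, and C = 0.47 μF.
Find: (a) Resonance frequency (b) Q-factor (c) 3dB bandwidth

Step 1 — Resonance condition Im(Z)=0 gives ω₀ = 1/√(LC).
Step 2 — ω₀ = 1/√(0.0133·4.7e-07) = 1.265e+04 rad/s.
Step 3 — f₀ = ω₀/(2π) = 2013 Hz.
Step 4 — Series Q: Q = ω₀L/R = 1.265e+04·0.0133/306 = 0.5497.
Step 5 — 3dB bandwidth: Δω = ω₀/Q = 2.301e+04 rad/s; BW = Δω/(2π) = 3662 Hz.

(a) f₀ = 2013 Hz  (b) Q = 0.5497  (c) BW = 3662 Hz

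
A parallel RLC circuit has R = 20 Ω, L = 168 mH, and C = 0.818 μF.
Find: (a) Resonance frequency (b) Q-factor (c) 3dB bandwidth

Step 1 — Resonance: ω₀ = 1/√(LC) = 1/√(0.168·8.18e-07) = 2698 rad/s.
Step 2 — f₀ = ω₀/(2π) = 429.3 Hz.
Step 3 — Parallel Q: Q = R/(ω₀L) = 20/(2698·0.168) = 0.04413.
Step 4 — Bandwidth: Δω = ω₀/Q = 6.112e+04 rad/s; BW = Δω/(2π) = 9728 Hz.

(a) f₀ = 429.3 Hz  (b) Q = 0.04413  (c) BW = 9728 Hz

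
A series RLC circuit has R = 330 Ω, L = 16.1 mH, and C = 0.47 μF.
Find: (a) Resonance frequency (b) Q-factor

Step 1 — Resonance condition Im(Z)=0 gives ω₀ = 1/√(LC).
Step 2 — ω₀ = 1/√(0.0161·4.7e-07) = 1.15e+04 rad/s.
Step 3 — f₀ = ω₀/(2π) = 1830 Hz.
Step 4 — Series Q: Q = ω₀L/R = 1.15e+04·0.0161/330 = 0.5609.

(a) f₀ = 1830 Hz  (b) Q = 0.5609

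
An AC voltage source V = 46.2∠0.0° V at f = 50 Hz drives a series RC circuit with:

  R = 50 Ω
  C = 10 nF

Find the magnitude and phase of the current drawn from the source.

Step 1 — Angular frequency: ω = 2π·f = 2π·50 = 314.2 rad/s.
Step 2 — Component impedances:
  R: Z = R = 50 Ω
  C: Z = 1/(jωC) = -j/(ω·C) = 0 - j3.183e+05 Ω
Step 3 — Series combination: Z_total = R + C = 50 - j3.183e+05 Ω = 3.183e+05∠-90.0° Ω.
Step 4 — Source phasor: V = 46.2∠0.0° V = 46.2 V.
Step 5 — Ohm's law: I = V / Z_total = (46.2) / (50 - j3.183e+05) = 2.28e-08 + j0.0001451 A.
Step 6 — Convert to polar: |I| = 0.0001451 A, ∠I = 90.0°.

I = 0.0001451∠90.0° A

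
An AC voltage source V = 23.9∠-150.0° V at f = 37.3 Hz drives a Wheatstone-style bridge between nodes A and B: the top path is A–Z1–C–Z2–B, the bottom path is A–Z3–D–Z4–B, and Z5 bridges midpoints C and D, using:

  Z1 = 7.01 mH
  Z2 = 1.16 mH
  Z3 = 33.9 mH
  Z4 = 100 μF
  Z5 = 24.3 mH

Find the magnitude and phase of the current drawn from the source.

Step 1 — Angular frequency: ω = 2π·f = 2π·37.3 = 234.4 rad/s.
Step 2 — Component impedances:
  Z1: Z = jωL = j·234.4·0.00701 = 0 + j1.643 Ω
  Z2: Z = jωL = j·234.4·0.00116 = 0 + j0.2719 Ω
  Z3: Z = jωL = j·234.4·0.0339 = 0 + j7.945 Ω
  Z4: Z = 1/(jωC) = -j/(ω·C) = 0 - j42.67 Ω
  Z5: Z = jωL = j·234.4·0.0243 = 0 + j5.695 Ω
Step 3 — Bridge requires nodal analysis (the Z5 bridge couples midpoints C and D, so the two paths cannot be reduced to a simple series/parallel combination). Setting node B to ground and injecting 1 A at node A, the 3-node admittance system at A, C, D solves to V_A = Z_AB = 0 + j1.758 Ω = 1.758∠90.0° Ω.
Step 4 — Source phasor: V = 23.9∠-150.0° V = -20.7 - j11.95 V.
Step 5 — Ohm's law: I = V / Z_total = (-20.7 - j11.95) / (0 + j1.758) = -6.796 + j11.77 A.
Step 6 — Convert to polar: |I| = 13.59 A, ∠I = 120.0°.

I = 13.59∠120.0° A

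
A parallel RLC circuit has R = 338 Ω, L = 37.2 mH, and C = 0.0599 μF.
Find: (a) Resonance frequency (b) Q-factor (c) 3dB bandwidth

Step 1 — Resonance: ω₀ = 1/√(LC) = 1/√(0.0372·5.99e-08) = 2.118e+04 rad/s.
Step 2 — f₀ = ω₀/(2π) = 3372 Hz.
Step 3 — Parallel Q: Q = R/(ω₀L) = 338/(2.118e+04·0.0372) = 0.4289.
Step 4 — Bandwidth: Δω = ω₀/Q = 4.939e+04 rad/s; BW = Δω/(2π) = 7861 Hz.

(a) f₀ = 3372 Hz  (b) Q = 0.4289  (c) BW = 7861 Hz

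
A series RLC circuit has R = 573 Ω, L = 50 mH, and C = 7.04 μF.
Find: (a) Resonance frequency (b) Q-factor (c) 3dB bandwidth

Step 1 — Resonance: ω₀ = 1/√(LC) = 1/√(0.05·7.04e-06) = 1685 rad/s.
Step 2 — f₀ = ω₀/(2π) = 268.3 Hz.
Step 3 — Series Q: Q = ω₀L/R = 1685·0.05/573 = 0.1471.
Step 4 — Bandwidth: Δω = ω₀/Q = 1.146e+04 rad/s; BW = Δω/(2π) = 1824 Hz.

(a) f₀ = 268.3 Hz  (b) Q = 0.1471  (c) BW = 1824 Hz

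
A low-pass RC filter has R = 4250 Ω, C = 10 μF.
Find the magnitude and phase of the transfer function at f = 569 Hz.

Step 1 — Angular frequency: ω = 2π·569 = 3575 rad/s.
Step 2 — Transfer function: H(jω) = 1/(1 + jωRC).
Step 3 — Denominator: 1 + jωRC = 1 + j·3575·4250·1e-05 = 1 + j151.9.
Step 4 — H = 4.331e-05 - j0.006581.
Step 5 — Magnitude: |H| = 0.006581 (-43.6 dB); phase: φ = -89.6°.

|H| = 0.006581 (-43.6 dB), φ = -89.6°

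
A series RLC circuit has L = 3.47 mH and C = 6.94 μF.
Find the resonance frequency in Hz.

Step 1 — Resonance condition Im(Z)=0 gives ω₀ = 1/√(LC).
Step 2 — ω₀ = 1/√(0.00347·6.94e-06) = 6444 rad/s.
Step 3 — f₀ = ω₀/(2π) = 1026 Hz.

f₀ = 1026 Hz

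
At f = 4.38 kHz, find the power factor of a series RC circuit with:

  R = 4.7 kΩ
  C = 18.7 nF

Step 1 — Angular frequency: ω = 2π·f = 2π·4380 = 2.752e+04 rad/s.
Step 2 — Component impedances:
  R: Z = R = 4700 Ω
  C: Z = 1/(jωC) = -j/(ω·C) = 0 - j1943 Ω
Step 3 — Series combination: Z_total = R + C = 4700 - j1943 Ω = 5086∠-22.5° Ω.
Step 4 — Power factor: PF = cos(φ) = Re(Z)/|Z| = 4700/5086 = 0.9241.
Step 5 — Type: Im(Z) = -1943 ⇒ leading (phase φ = -22.5°).

PF = 0.9241 (leading, φ = -22.5°)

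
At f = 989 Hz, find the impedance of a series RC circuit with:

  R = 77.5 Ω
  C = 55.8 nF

Step 1 — Angular frequency: ω = 2π·f = 2π·989 = 6214 rad/s.
Step 2 — Component impedances:
  R: Z = R = 77.5 Ω
  C: Z = 1/(jωC) = -j/(ω·C) = 0 - j2884 Ω
Step 3 — Series combination: Z_total = R + C = 77.5 - j2884 Ω = 2885∠-88.5° Ω.

Z = 77.5 - j2884 Ω = 2885∠-88.5° Ω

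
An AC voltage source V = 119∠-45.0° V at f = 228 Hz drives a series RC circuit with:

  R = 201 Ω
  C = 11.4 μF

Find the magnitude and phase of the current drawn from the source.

Step 1 — Angular frequency: ω = 2π·f = 2π·228 = 1433 rad/s.
Step 2 — Component impedances:
  R: Z = R = 201 Ω
  C: Z = 1/(jωC) = -j/(ω·C) = 0 - j61.23 Ω
Step 3 — Series combination: Z_total = R + C = 201 - j61.23 Ω = 210.1∠-16.9° Ω.
Step 4 — Source phasor: V = 119∠-45.0° V = 84.15 - j84.15 V.
Step 5 — Ohm's law: I = V / Z_total = (84.15 - j84.15) / (201 - j61.23) = 0.4998 - j0.2664 A.
Step 6 — Convert to polar: |I| = 0.5663 A, ∠I = -28.1°.

I = 0.5663∠-28.1° A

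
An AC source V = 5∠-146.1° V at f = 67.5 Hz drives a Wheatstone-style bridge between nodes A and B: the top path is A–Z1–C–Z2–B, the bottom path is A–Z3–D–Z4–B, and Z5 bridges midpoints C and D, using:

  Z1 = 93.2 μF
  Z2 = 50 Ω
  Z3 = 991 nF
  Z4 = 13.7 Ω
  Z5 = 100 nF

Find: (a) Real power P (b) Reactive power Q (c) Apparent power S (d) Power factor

Step 1 — Angular frequency: ω = 2π·f = 2π·67.5 = 424.1 rad/s.
Step 2 — Component impedances:
  Z1: Z = 1/(jωC) = -j/(ω·C) = 0 - j25.3 Ω
  Z2: Z = R = 50 Ω
  Z3: Z = 1/(jωC) = -j/(ω·C) = 0 - j2379 Ω
  Z4: Z = R = 13.7 Ω
  Z5: Z = 1/(jωC) = -j/(ω·C) = 0 - j2.358e+04 Ω
Step 3 — Bridge requires nodal analysis (the Z5 bridge couples midpoints C and D, so the two paths cannot be reduced to a simple series/parallel combination). Setting node B to ground and injecting 1 A at node A, the 3-node admittance system at A, C, D solves to V_A = Z_AB = 48.92 - j26.15 Ω = 55.47∠-28.1° Ω.
Step 4 — Source phasor: V = 5∠-146.1° V = -4.15 - j2.789 V.
Step 5 — Current: I = V / Z = -0.04229 - j0.0796 A = 0.09014∠-118.0° A.
Step 6 — Complex power: S = V·I* = 0.3975 - j0.2124 VA.
Step 7 — Real power: P = Re(S) = 0.3975 W.
Step 8 — Reactive power: Q = Im(S) = -0.2124 VAR.
Step 9 — Apparent power: |S| = 0.4507 VA.
Step 10 — Power factor: PF = P/|S| = 0.8819 (leading).

(a) P = 0.3975 W  (b) Q = -0.2124 VAR  (c) S = 0.4507 VA  (d) PF = 0.8819 (leading)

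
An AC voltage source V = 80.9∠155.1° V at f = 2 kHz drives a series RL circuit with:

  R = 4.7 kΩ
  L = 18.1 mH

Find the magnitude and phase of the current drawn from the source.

Step 1 — Angular frequency: ω = 2π·f = 2π·2000 = 1.257e+04 rad/s.
Step 2 — Component impedances:
  R: Z = R = 4700 Ω
  L: Z = jωL = j·1.257e+04·0.0181 = 0 + j227.5 Ω
Step 3 — Series combination: Z_total = R + L = 4700 + j227.5 Ω = 4706∠2.8° Ω.
Step 4 — Source phasor: V = 80.9∠155.1° V = -73.38 + j34.06 V.
Step 5 — Ohm's law: I = V / Z_total = (-73.38 + j34.06) / (4700 + j227.5) = -0.01523 + j0.007984 A.
Step 6 — Convert to polar: |I| = 0.01719 A, ∠I = 152.3°.

I = 0.01719∠152.3° A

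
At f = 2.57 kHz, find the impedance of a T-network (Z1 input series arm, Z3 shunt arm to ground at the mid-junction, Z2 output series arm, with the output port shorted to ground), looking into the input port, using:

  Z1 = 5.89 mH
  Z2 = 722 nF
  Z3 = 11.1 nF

Step 1 — Angular frequency: ω = 2π·f = 2π·2570 = 1.615e+04 rad/s.
Step 2 — Component impedances:
  Z1: Z = jωL = j·1.615e+04·0.00589 = 0 + j95.11 Ω
  Z2: Z = 1/(jωC) = -j/(ω·C) = 0 - j85.77 Ω
  Z3: Z = 1/(jωC) = -j/(ω·C) = 0 - j5579 Ω
Step 3 — With the output port shorted to ground, the output series arm Z2 runs from the junction to ground; the shunt arm Z3 also runs from the junction to ground. They appear in parallel: Z3 || Z2 = 0 - j84.47 Ω.
Step 4 — Series with input arm Z1: Z_in = Z1 + (Z3 || Z2) = 0 + j10.64 Ω = 10.64∠90.0° Ω.

Z = 0 + j10.64 Ω = 10.64∠90.0° Ω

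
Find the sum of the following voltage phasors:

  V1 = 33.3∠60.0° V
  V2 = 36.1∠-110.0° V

Step 1 — Convert each phasor to rectangular form:
  V1 = 33.3·(cos(60.0°) + j·sin(60.0°)) = 16.65 + j28.84 V
  V2 = 36.1·(cos(-110.0°) + j·sin(-110.0°)) = -12.35 - j33.92 V
Step 2 — Sum components: V_total = 4.303 - j5.084 V.
Step 3 — Convert to polar: |V_total| = 6.661 V, ∠V_total = -49.8°.

V_total = 6.661∠-49.8° V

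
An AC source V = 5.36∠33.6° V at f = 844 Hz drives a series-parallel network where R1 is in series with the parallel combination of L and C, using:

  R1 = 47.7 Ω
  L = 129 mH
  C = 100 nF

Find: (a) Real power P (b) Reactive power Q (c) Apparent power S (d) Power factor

Step 1 — Angular frequency: ω = 2π·f = 2π·844 = 5303 rad/s.
Step 2 — Component impedances:
  R1: Z = R = 47.7 Ω
  L: Z = jωL = j·5303·0.129 = 0 + j684.1 Ω
  C: Z = 1/(jωC) = -j/(ω·C) = 0 - j1886 Ω
Step 3 — Parallel branch: L || C = 1/(1/L + 1/C) = 0 + j1074 Ω.
Step 4 — Series with R1: Z_total = R1 + (L || C) = 47.7 + j1074 Ω = 1075∠87.5° Ω.
Step 5 — Source phasor: V = 5.36∠33.6° V = 4.464 + j2.966 V.
Step 6 — Current: I = V / Z = 0.002942 - j0.004028 A = 0.004988∠-53.9° A.
Step 7 — Complex power: S = V·I* = 0.001187 + j0.02671 VA.
Step 8 — Real power: P = Re(S) = 0.001187 W.
Step 9 — Reactive power: Q = Im(S) = 0.02671 VAR.
Step 10 — Apparent power: |S| = 0.02674 VA.
Step 11 — Power factor: PF = P/|S| = 0.04439 (lagging).

(a) P = 0.001187 W  (b) Q = 0.02671 VAR  (c) S = 0.02674 VA  (d) PF = 0.04439 (lagging)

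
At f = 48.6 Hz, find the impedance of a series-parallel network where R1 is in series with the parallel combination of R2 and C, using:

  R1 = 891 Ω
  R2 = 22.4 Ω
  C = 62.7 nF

Step 1 — Angular frequency: ω = 2π·f = 2π·48.6 = 305.4 rad/s.
Step 2 — Component impedances:
  R1: Z = R = 891 Ω
  R2: Z = R = 22.4 Ω
  C: Z = 1/(jωC) = -j/(ω·C) = 0 - j5.223e+04 Ω
Step 3 — Parallel branch: R2 || C = 1/(1/R2 + 1/C) = 22.4 - j0.009607 Ω.
Step 4 — Series with R1: Z_total = R1 + (R2 || C) = 913.4 - j0.009607 Ω = 913.4∠-0.0° Ω.

Z = 913.4 - j0.009607 Ω = 913.4∠-0.0° Ω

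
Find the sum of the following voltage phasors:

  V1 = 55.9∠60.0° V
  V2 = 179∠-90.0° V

Step 1 — Convert each phasor to rectangular form:
  V1 = 55.9·(cos(60.0°) + j·sin(60.0°)) = 27.95 + j48.41 V
  V2 = 179·(cos(-90.0°) + j·sin(-90.0°)) = 0 - j179 V
Step 2 — Sum components: V_total = 27.95 - j130.6 V.
Step 3 — Convert to polar: |V_total| = 133.5 V, ∠V_total = -77.9°.

V_total = 133.5∠-77.9° V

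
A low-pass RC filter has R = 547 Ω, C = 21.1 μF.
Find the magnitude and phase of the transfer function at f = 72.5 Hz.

Step 1 — Angular frequency: ω = 2π·72.5 = 455.5 rad/s.
Step 2 — Transfer function: H(jω) = 1/(1 + jωRC).
Step 3 — Denominator: 1 + jωRC = 1 + j·455.5·547·2.11e-05 = 1 + j5.258.
Step 4 — H = 0.03491 - j0.1836.
Step 5 — Magnitude: |H| = 0.1869 (-14.6 dB); phase: φ = -79.2°.

|H| = 0.1869 (-14.6 dB), φ = -79.2°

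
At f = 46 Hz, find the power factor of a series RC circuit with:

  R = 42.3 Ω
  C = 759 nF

Step 1 — Angular frequency: ω = 2π·f = 2π·46 = 289 rad/s.
Step 2 — Component impedances:
  R: Z = R = 42.3 Ω
  C: Z = 1/(jωC) = -j/(ω·C) = 0 - j4558 Ω
Step 3 — Series combination: Z_total = R + C = 42.3 - j4558 Ω = 4559∠-89.5° Ω.
Step 4 — Power factor: PF = cos(φ) = Re(Z)/|Z| = 42.3/4558.7 = 0.009279.
Step 5 — Type: Im(Z) = -4558 ⇒ leading (phase φ = -89.5°).

PF = 0.009279 (leading, φ = -89.5°)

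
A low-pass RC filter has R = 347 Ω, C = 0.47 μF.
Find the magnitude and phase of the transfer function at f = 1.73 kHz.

Step 1 — Angular frequency: ω = 2π·1730 = 1.087e+04 rad/s.
Step 2 — Transfer function: H(jω) = 1/(1 + jωRC).
Step 3 — Denominator: 1 + jωRC = 1 + j·1.087e+04·347·4.7e-07 = 1 + j1.773.
Step 4 — H = 0.2414 - j0.4279.
Step 5 — Magnitude: |H| = 0.4913 (-6.2 dB); phase: φ = -60.6°.

|H| = 0.4913 (-6.2 dB), φ = -60.6°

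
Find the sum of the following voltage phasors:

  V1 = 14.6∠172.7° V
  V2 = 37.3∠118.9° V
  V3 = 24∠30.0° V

Step 1 — Convert each phasor to rectangular form:
  V1 = 14.6·(cos(172.7°) + j·sin(172.7°)) = -14.48 + j1.855 V
  V2 = 37.3·(cos(118.9°) + j·sin(118.9°)) = -18.03 + j32.65 V
  V3 = 24·(cos(30.0°) + j·sin(30.0°)) = 20.78 + j12 V
Step 2 — Sum components: V_total = -11.72 + j46.51 V.
Step 3 — Convert to polar: |V_total| = 47.96 V, ∠V_total = 104.1°.

V_total = 47.96∠104.1° V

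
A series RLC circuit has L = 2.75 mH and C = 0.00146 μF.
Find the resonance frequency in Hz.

Step 1 — Resonance condition Im(Z)=0 gives ω₀ = 1/√(LC).
Step 2 — ω₀ = 1/√(0.00275·1.46e-09) = 4.991e+05 rad/s.
Step 3 — f₀ = ω₀/(2π) = 7.943e+04 Hz.

f₀ = 7.943e+04 Hz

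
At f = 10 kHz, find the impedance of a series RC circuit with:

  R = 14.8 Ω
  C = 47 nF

Step 1 — Angular frequency: ω = 2π·f = 2π·1e+04 = 6.283e+04 rad/s.
Step 2 — Component impedances:
  R: Z = R = 14.8 Ω
  C: Z = 1/(jωC) = -j/(ω·C) = 0 - j338.6 Ω
Step 3 — Series combination: Z_total = R + C = 14.8 - j338.6 Ω = 339∠-87.5° Ω.

Z = 14.8 - j338.6 Ω = 339∠-87.5° Ω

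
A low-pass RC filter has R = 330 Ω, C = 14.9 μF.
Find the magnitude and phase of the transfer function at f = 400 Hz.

Step 1 — Angular frequency: ω = 2π·400 = 2513 rad/s.
Step 2 — Transfer function: H(jω) = 1/(1 + jωRC).
Step 3 — Denominator: 1 + jωRC = 1 + j·2513·330·1.49e-05 = 1 + j12.36.
Step 4 — H = 0.006506 - j0.08039.
Step 5 — Magnitude: |H| = 0.08066 (-21.9 dB); phase: φ = -85.4°.

|H| = 0.08066 (-21.9 dB), φ = -85.4°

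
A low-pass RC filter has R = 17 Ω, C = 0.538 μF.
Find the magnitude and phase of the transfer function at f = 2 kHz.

Step 1 — Angular frequency: ω = 2π·2000 = 1.257e+04 rad/s.
Step 2 — Transfer function: H(jω) = 1/(1 + jωRC).
Step 3 — Denominator: 1 + jωRC = 1 + j·1.257e+04·17·5.38e-07 = 1 + j0.1149.
Step 4 — H = 0.987 - j0.1134.
Step 5 — Magnitude: |H| = 0.9935 (-0.1 dB); phase: φ = -6.6°.

|H| = 0.9935 (-0.1 dB), φ = -6.6°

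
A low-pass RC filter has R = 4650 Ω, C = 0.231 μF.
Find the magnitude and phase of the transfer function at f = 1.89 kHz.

Step 1 — Angular frequency: ω = 2π·1890 = 1.188e+04 rad/s.
Step 2 — Transfer function: H(jω) = 1/(1 + jωRC).
Step 3 — Denominator: 1 + jωRC = 1 + j·1.188e+04·4650·2.31e-07 = 1 + j12.76.
Step 4 — H = 0.006108 - j0.07792.
Step 5 — Magnitude: |H| = 0.07816 (-22.1 dB); phase: φ = -85.5°.

|H| = 0.07816 (-22.1 dB), φ = -85.5°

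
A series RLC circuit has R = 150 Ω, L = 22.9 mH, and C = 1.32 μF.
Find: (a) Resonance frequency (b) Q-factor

Step 1 — Resonance condition Im(Z)=0 gives ω₀ = 1/√(LC).
Step 2 — ω₀ = 1/√(0.0229·1.32e-06) = 5752 rad/s.
Step 3 — f₀ = ω₀/(2π) = 915.4 Hz.
Step 4 — Series Q: Q = ω₀L/R = 5752·0.0229/150 = 0.8781.

(a) f₀ = 915.4 Hz  (b) Q = 0.8781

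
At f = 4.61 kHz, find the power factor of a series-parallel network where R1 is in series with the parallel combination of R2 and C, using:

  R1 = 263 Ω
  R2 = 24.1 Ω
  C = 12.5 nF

Step 1 — Angular frequency: ω = 2π·f = 2π·4610 = 2.897e+04 rad/s.
Step 2 — Component impedances:
  R1: Z = R = 263 Ω
  R2: Z = R = 24.1 Ω
  C: Z = 1/(jωC) = -j/(ω·C) = 0 - j2762 Ω
Step 3 — Parallel branch: R2 || C = 1/(1/R2 + 1/C) = 24.1 - j0.2103 Ω.
Step 4 — Series with R1: Z_total = R1 + (R2 || C) = 287.1 - j0.2103 Ω = 287.1∠-0.0° Ω.
Step 5 — Power factor: PF = cos(φ) = Re(Z)/|Z| = 287.1/287.1 = 1.
Step 6 — Type: Im(Z) = -0.2103 ⇒ leading (phase φ = -0.0°).

PF = 1 (leading, φ = -0.0°)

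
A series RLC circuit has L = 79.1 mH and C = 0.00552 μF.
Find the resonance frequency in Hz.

Step 1 — Resonance condition Im(Z)=0 gives ω₀ = 1/√(LC).
Step 2 — ω₀ = 1/√(0.0791·5.52e-09) = 4.786e+04 rad/s.
Step 3 — f₀ = ω₀/(2π) = 7617 Hz.

f₀ = 7617 Hz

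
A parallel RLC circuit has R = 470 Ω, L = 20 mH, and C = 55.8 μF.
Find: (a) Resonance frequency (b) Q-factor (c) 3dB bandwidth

Step 1 — Resonance: ω₀ = 1/√(LC) = 1/√(0.02·5.58e-05) = 946.6 rad/s.
Step 2 — f₀ = ω₀/(2π) = 150.7 Hz.
Step 3 — Parallel Q: Q = R/(ω₀L) = 470/(946.6·0.02) = 24.83.
Step 4 — Bandwidth: Δω = ω₀/Q = 38.13 rad/s; BW = Δω/(2π) = 6.069 Hz.

(a) f₀ = 150.7 Hz  (b) Q = 24.83  (c) BW = 6.069 Hz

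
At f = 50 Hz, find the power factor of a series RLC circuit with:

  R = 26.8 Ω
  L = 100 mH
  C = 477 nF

Step 1 — Angular frequency: ω = 2π·f = 2π·50 = 314.2 rad/s.
Step 2 — Component impedances:
  R: Z = R = 26.8 Ω
  L: Z = jωL = j·314.2·0.1 = 0 + j31.42 Ω
  C: Z = 1/(jωC) = -j/(ω·C) = 0 - j6673 Ω
Step 3 — Series combination: Z_total = R + L + C = 26.8 - j6642 Ω = 6642∠-89.8° Ω.
Step 4 — Power factor: PF = cos(φ) = Re(Z)/|Z| = 26.8/6642 = 0.004035.
Step 5 — Type: Im(Z) = -6642 ⇒ leading (phase φ = -89.8°).

PF = 0.004035 (leading, φ = -89.8°)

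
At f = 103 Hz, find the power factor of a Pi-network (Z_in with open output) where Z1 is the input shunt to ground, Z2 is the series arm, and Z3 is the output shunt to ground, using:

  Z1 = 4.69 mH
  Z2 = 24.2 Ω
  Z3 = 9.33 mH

Step 1 — Angular frequency: ω = 2π·f = 2π·103 = 647.2 rad/s.
Step 2 — Component impedances:
  Z1: Z = jωL = j·647.2·0.00469 = 0 + j3.035 Ω
  Z2: Z = R = 24.2 Ω
  Z3: Z = jωL = j·647.2·0.00933 = 0 + j6.038 Ω
Step 3 — With open output, the series arm Z2 and the output shunt Z3 appear in series to ground: Z2 + Z3 = 24.2 + j6.038 Ω.
Step 4 — Parallel with input shunt Z1: Z_in = Z1 || (Z2 + Z3) = 0.3338 + j2.91 Ω = 2.929∠83.5° Ω.
Step 5 — Power factor: PF = cos(φ) = Re(Z)/|Z| = 0.33377/2.9292 = 0.1139.
Step 6 — Type: Im(Z) = 2.91 ⇒ lagging (phase φ = 83.5°).

PF = 0.1139 (lagging, φ = 83.5°)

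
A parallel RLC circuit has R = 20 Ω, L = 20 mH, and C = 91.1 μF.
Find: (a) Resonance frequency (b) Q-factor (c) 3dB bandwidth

Step 1 — Resonance: ω₀ = 1/√(LC) = 1/√(0.02·9.11e-05) = 740.8 rad/s.
Step 2 — f₀ = ω₀/(2π) = 117.9 Hz.
Step 3 — Parallel Q: Q = R/(ω₀L) = 20/(740.8·0.02) = 1.35.
Step 4 — Bandwidth: Δω = ω₀/Q = 548.8 rad/s; BW = Δω/(2π) = 87.35 Hz.

(a) f₀ = 117.9 Hz  (b) Q = 1.35  (c) BW = 87.35 Hz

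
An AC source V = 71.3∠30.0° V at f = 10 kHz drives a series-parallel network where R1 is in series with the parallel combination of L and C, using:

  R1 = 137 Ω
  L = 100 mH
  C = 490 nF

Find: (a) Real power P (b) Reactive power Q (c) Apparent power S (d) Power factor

Step 1 — Angular frequency: ω = 2π·f = 2π·1e+04 = 6.283e+04 rad/s.
Step 2 — Component impedances:
  R1: Z = R = 137 Ω
  L: Z = jωL = j·6.283e+04·0.1 = 0 + j6283 Ω
  C: Z = 1/(jωC) = -j/(ω·C) = 0 - j32.48 Ω
Step 3 — Parallel branch: L || C = 1/(1/L + 1/C) = 0 - j32.65 Ω.
Step 4 — Series with R1: Z_total = R1 + (L || C) = 137 - j32.65 Ω = 140.8∠-13.4° Ω.
Step 5 — Source phasor: V = 71.3∠30.0° V = 61.75 + j35.65 V.
Step 6 — Current: I = V / Z = 0.3678 + j0.3479 A = 0.5063∠43.4° A.
Step 7 — Complex power: S = V·I* = 35.11 - j8.368 VA.
Step 8 — Real power: P = Re(S) = 35.11 W.
Step 9 — Reactive power: Q = Im(S) = -8.368 VAR.
Step 10 — Apparent power: |S| = 36.1 VA.
Step 11 — Power factor: PF = P/|S| = 0.9728 (leading).

(a) P = 35.11 W  (b) Q = -8.368 VAR  (c) S = 36.1 VA  (d) PF = 0.9728 (leading)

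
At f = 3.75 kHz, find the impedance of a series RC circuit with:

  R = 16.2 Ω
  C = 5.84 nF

Step 1 — Angular frequency: ω = 2π·f = 2π·3750 = 2.356e+04 rad/s.
Step 2 — Component impedances:
  R: Z = R = 16.2 Ω
  C: Z = 1/(jωC) = -j/(ω·C) = 0 - j7267 Ω
Step 3 — Series combination: Z_total = R + C = 16.2 - j7267 Ω = 7267∠-89.9° Ω.

Z = 16.2 - j7267 Ω = 7267∠-89.9° Ω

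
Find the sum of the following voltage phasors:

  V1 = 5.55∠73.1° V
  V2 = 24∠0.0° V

Step 1 — Convert each phasor to rectangular form:
  V1 = 5.55·(cos(73.1°) + j·sin(73.1°)) = 1.613 + j5.31 V
  V2 = 24·(cos(0.0°) + j·sin(0.0°)) = 24 V
Step 2 — Sum components: V_total = 25.61 + j5.31 V.
Step 3 — Convert to polar: |V_total| = 26.16 V, ∠V_total = 11.7°.

V_total = 26.16∠11.7° V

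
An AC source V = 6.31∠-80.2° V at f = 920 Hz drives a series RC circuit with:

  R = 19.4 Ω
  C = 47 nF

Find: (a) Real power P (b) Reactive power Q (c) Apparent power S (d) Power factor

Step 1 — Angular frequency: ω = 2π·f = 2π·920 = 5781 rad/s.
Step 2 — Component impedances:
  R: Z = R = 19.4 Ω
  C: Z = 1/(jωC) = -j/(ω·C) = 0 - j3681 Ω
Step 3 — Series combination: Z_total = R + C = 19.4 - j3681 Ω = 3681∠-89.7° Ω.
Step 4 — Source phasor: V = 6.31∠-80.2° V = 1.074 - j6.218 V.
Step 5 — Current: I = V / Z = 0.001691 + j0.0002829 A = 0.001714∠9.5° A.
Step 6 — Complex power: S = V·I* = 5.701e-05 - j0.01082 VA.
Step 7 — Real power: P = Re(S) = 5.701e-05 W.
Step 8 — Reactive power: Q = Im(S) = -0.01082 VAR.
Step 9 — Apparent power: |S| = 0.01082 VA.
Step 10 — Power factor: PF = P/|S| = 0.005271 (leading).

(a) P = 5.701e-05 W  (b) Q = -0.01082 VAR  (c) S = 0.01082 VA  (d) PF = 0.005271 (leading)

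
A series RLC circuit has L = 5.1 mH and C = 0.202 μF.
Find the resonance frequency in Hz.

Step 1 — Resonance condition Im(Z)=0 gives ω₀ = 1/√(LC).
Step 2 — ω₀ = 1/√(0.0051·2.02e-07) = 3.116e+04 rad/s.
Step 3 — f₀ = ω₀/(2π) = 4959 Hz.

f₀ = 4959 Hz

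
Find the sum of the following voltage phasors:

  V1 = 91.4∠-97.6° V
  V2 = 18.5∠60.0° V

Step 1 — Convert each phasor to rectangular form:
  V1 = 91.4·(cos(-97.6°) + j·sin(-97.6°)) = -12.09 - j90.6 V
  V2 = 18.5·(cos(60.0°) + j·sin(60.0°)) = 9.25 + j16.02 V
Step 2 — Sum components: V_total = -2.838 - j74.58 V.
Step 3 — Convert to polar: |V_total| = 74.63 V, ∠V_total = -92.2°.

V_total = 74.63∠-92.2° V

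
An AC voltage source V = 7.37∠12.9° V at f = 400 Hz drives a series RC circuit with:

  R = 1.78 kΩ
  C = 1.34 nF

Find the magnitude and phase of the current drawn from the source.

Step 1 — Angular frequency: ω = 2π·f = 2π·400 = 2513 rad/s.
Step 2 — Component impedances:
  R: Z = R = 1780 Ω
  C: Z = 1/(jωC) = -j/(ω·C) = 0 - j2.969e+05 Ω
Step 3 — Series combination: Z_total = R + C = 1780 - j2.969e+05 Ω = 2.969e+05∠-89.7° Ω.
Step 4 — Source phasor: V = 7.37∠12.9° V = 7.184 + j1.645 V.
Step 5 — Ohm's law: I = V / Z_total = (7.184 + j1.645) / (1780 - j2.969e+05) = -5.396e-06 + j2.423e-05 A.
Step 6 — Convert to polar: |I| = 2.482e-05 A, ∠I = 102.6°.

I = 2.482e-05∠102.6° A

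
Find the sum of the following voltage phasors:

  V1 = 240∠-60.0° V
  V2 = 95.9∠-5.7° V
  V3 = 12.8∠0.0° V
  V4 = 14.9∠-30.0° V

Step 1 — Convert each phasor to rectangular form:
  V1 = 240·(cos(-60.0°) + j·sin(-60.0°)) = 120 - j207.8 V
  V2 = 95.9·(cos(-5.7°) + j·sin(-5.7°)) = 95.43 - j9.525 V
  V3 = 12.8·(cos(0.0°) + j·sin(0.0°)) = 12.8 V
  V4 = 14.9·(cos(-30.0°) + j·sin(-30.0°)) = 12.9 - j7.45 V
Step 2 — Sum components: V_total = 241.1 - j224.8 V.
Step 3 — Convert to polar: |V_total| = 329.7 V, ∠V_total = -43.0°.

V_total = 329.7∠-43.0° V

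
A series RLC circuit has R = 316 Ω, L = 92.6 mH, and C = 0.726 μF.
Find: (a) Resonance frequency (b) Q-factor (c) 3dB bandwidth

Step 1 — Resonance: ω₀ = 1/√(LC) = 1/√(0.0926·7.26e-07) = 3857 rad/s.
Step 2 — f₀ = ω₀/(2π) = 613.8 Hz.
Step 3 — Series Q: Q = ω₀L/R = 3857·0.0926/316 = 1.13.
Step 4 — Bandwidth: Δω = ω₀/Q = 3413 rad/s; BW = Δω/(2π) = 543.1 Hz.

(a) f₀ = 613.8 Hz  (b) Q = 1.13  (c) BW = 543.1 Hz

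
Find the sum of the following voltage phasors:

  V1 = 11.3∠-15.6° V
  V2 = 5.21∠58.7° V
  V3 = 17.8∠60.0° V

Step 1 — Convert each phasor to rectangular form:
  V1 = 11.3·(cos(-15.6°) + j·sin(-15.6°)) = 10.88 - j3.039 V
  V2 = 5.21·(cos(58.7°) + j·sin(58.7°)) = 2.707 + j4.452 V
  V3 = 17.8·(cos(60.0°) + j·sin(60.0°)) = 8.9 + j15.42 V
Step 2 — Sum components: V_total = 22.49 + j16.83 V.
Step 3 — Convert to polar: |V_total| = 28.09 V, ∠V_total = 36.8°.

V_total = 28.09∠36.8° V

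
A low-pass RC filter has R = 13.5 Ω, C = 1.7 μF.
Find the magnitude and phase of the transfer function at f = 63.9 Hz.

Step 1 — Angular frequency: ω = 2π·63.9 = 401.5 rad/s.
Step 2 — Transfer function: H(jω) = 1/(1 + jωRC).
Step 3 — Denominator: 1 + jωRC = 1 + j·401.5·13.5·1.7e-06 = 1 + j0.009214.
Step 4 — H = 0.9999 - j0.009214.
Step 5 — Magnitude: |H| = 1 (-0.0 dB); phase: φ = -0.5°.

|H| = 1 (-0.0 dB), φ = -0.5°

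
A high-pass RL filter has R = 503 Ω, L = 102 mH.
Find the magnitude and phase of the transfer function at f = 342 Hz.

Step 1 — Angular frequency: ω = 2π·342 = 2149 rad/s.
Step 2 — Transfer function: H(jω) = jωL/(R + jωL).
Step 3 — Numerator jωL = j·219.2; denominator R + jωL = 503 + j219.2.
Step 4 — H = 0.1596 + j0.3662.
Step 5 — Magnitude: |H| = 0.3995 (-8.0 dB); phase: φ = 66.5°.

|H| = 0.3995 (-8.0 dB), φ = 66.5°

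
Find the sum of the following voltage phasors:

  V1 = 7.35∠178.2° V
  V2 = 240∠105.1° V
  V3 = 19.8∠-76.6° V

Step 1 — Convert each phasor to rectangular form:
  V1 = 7.35·(cos(178.2°) + j·sin(178.2°)) = -7.346 + j0.2309 V
  V2 = 240·(cos(105.1°) + j·sin(105.1°)) = -62.52 + j231.7 V
  V3 = 19.8·(cos(-76.6°) + j·sin(-76.6°)) = 4.589 - j19.26 V
Step 2 — Sum components: V_total = -65.28 + j212.7 V.
Step 3 — Convert to polar: |V_total| = 222.5 V, ∠V_total = 107.1°.

V_total = 222.5∠107.1° V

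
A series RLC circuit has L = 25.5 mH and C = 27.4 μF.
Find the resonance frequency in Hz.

Step 1 — Resonance condition Im(Z)=0 gives ω₀ = 1/√(LC).
Step 2 — ω₀ = 1/√(0.0255·2.74e-05) = 1196 rad/s.
Step 3 — f₀ = ω₀/(2π) = 190.4 Hz.

f₀ = 190.4 Hz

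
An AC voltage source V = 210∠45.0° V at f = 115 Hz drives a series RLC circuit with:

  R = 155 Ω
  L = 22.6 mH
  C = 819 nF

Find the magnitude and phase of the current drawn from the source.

Step 1 — Angular frequency: ω = 2π·f = 2π·115 = 722.6 rad/s.
Step 2 — Component impedances:
  R: Z = R = 155 Ω
  L: Z = jωL = j·722.6·0.0226 = 0 + j16.33 Ω
  C: Z = 1/(jωC) = -j/(ω·C) = 0 - j1690 Ω
Step 3 — Series combination: Z_total = R + L + C = 155 - j1673 Ω = 1681∠-84.7° Ω.
Step 4 — Source phasor: V = 210∠45.0° V = 148.5 + j148.5 V.
Step 5 — Ohm's law: I = V / Z_total = (148.5 + j148.5) / (155 - j1673) = -0.07983 + j0.09613 A.
Step 6 — Convert to polar: |I| = 0.125 A, ∠I = 129.7°.

I = 0.125∠129.7° A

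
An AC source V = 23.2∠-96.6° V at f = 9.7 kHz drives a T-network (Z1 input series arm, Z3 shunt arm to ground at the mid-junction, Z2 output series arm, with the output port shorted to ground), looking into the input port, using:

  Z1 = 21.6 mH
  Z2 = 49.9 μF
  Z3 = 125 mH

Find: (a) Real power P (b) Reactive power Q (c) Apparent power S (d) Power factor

Step 1 — Angular frequency: ω = 2π·f = 2π·9700 = 6.095e+04 rad/s.
Step 2 — Component impedances:
  Z1: Z = jωL = j·6.095e+04·0.0216 = 0 + j1316 Ω
  Z2: Z = 1/(jωC) = -j/(ω·C) = 0 - j0.3288 Ω
  Z3: Z = jωL = j·6.095e+04·0.125 = 0 + j7618 Ω
Step 3 — With the output port shorted to ground, the output series arm Z2 runs from the junction to ground; the shunt arm Z3 also runs from the junction to ground. They appear in parallel: Z3 || Z2 = 0 - j0.3288 Ω.
Step 4 — Series with input arm Z1: Z_in = Z1 + (Z3 || Z2) = 0 + j1316 Ω = 1316∠90.0° Ω.
Step 5 — Source phasor: V = 23.2∠-96.6° V = -2.667 - j23.05 V.
Step 6 — Current: I = V / Z = -0.01751 + j0.002026 A = 0.01763∠173.4° A.
Step 7 — Complex power: S = V·I* = 0 + j0.409 VA.
Step 8 — Real power: P = Re(S) = 0 W.
Step 9 — Reactive power: Q = Im(S) = 0.409 VAR.
Step 10 — Apparent power: |S| = 0.409 VA.
Step 11 — Power factor: PF = P/|S| = 0 (lagging).

(a) P = 0 W  (b) Q = 0.409 VAR  (c) S = 0.409 VA  (d) PF = 0 (lagging)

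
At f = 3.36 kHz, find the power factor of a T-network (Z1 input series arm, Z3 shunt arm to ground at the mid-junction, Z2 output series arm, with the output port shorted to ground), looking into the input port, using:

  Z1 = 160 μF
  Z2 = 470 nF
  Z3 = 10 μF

Step 1 — Angular frequency: ω = 2π·f = 2π·3360 = 2.111e+04 rad/s.
Step 2 — Component impedances:
  Z1: Z = 1/(jωC) = -j/(ω·C) = 0 - j0.296 Ω
  Z2: Z = 1/(jωC) = -j/(ω·C) = 0 - j100.8 Ω
  Z3: Z = 1/(jωC) = -j/(ω·C) = 0 - j4.737 Ω
Step 3 — With the output port shorted to ground, the output series arm Z2 runs from the junction to ground; the shunt arm Z3 also runs from the junction to ground. They appear in parallel: Z3 || Z2 = 0 - j4.524 Ω.
Step 4 — Series with input arm Z1: Z_in = Z1 + (Z3 || Z2) = 0 - j4.82 Ω = 4.82∠-90.0° Ω.
Step 5 — Power factor: PF = cos(φ) = Re(Z)/|Z| = 0/4.82 = 0.
Step 6 — Type: Im(Z) = -4.82 ⇒ leading (phase φ = -90.0°).

PF = 0 (leading, φ = -90.0°)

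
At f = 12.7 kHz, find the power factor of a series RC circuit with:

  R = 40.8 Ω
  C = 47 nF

Step 1 — Angular frequency: ω = 2π·f = 2π·1.27e+04 = 7.98e+04 rad/s.
Step 2 — Component impedances:
  R: Z = R = 40.8 Ω
  C: Z = 1/(jωC) = -j/(ω·C) = 0 - j266.6 Ω
Step 3 — Series combination: Z_total = R + C = 40.8 - j266.6 Ω = 269.7∠-81.3° Ω.
Step 4 — Power factor: PF = cos(φ) = Re(Z)/|Z| = 40.8/269.7 = 0.1513.
Step 5 — Type: Im(Z) = -266.6 ⇒ leading (phase φ = -81.3°).

PF = 0.1513 (leading, φ = -81.3°)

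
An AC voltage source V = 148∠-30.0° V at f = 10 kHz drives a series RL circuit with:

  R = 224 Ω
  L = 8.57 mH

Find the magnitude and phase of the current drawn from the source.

Step 1 — Angular frequency: ω = 2π·f = 2π·1e+04 = 6.283e+04 rad/s.
Step 2 — Component impedances:
  R: Z = R = 224 Ω
  L: Z = jωL = j·6.283e+04·0.00857 = 0 + j538.5 Ω
Step 3 — Series combination: Z_total = R + L = 224 + j538.5 Ω = 583.2∠67.4° Ω.
Step 4 — Source phasor: V = 148∠-30.0° V = 128.2 - j74 V.
Step 5 — Ohm's law: I = V / Z_total = (128.2 - j74) / (224 + j538.5) = -0.03274 - j0.2517 A.
Step 6 — Convert to polar: |I| = 0.2538 A, ∠I = -97.4°.

I = 0.2538∠-97.4° A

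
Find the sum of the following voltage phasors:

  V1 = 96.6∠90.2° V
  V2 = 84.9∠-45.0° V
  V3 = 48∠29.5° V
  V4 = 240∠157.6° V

Step 1 — Convert each phasor to rectangular form:
  V1 = 96.6·(cos(90.2°) + j·sin(90.2°)) = -0.3372 + j96.6 V
  V2 = 84.9·(cos(-45.0°) + j·sin(-45.0°)) = 60.03 - j60.03 V
  V3 = 48·(cos(29.5°) + j·sin(29.5°)) = 41.78 + j23.64 V
  V4 = 240·(cos(157.6°) + j·sin(157.6°)) = -221.9 + j91.46 V
Step 2 — Sum components: V_total = -120.4 + j151.7 V.
Step 3 — Convert to polar: |V_total| = 193.7 V, ∠V_total = 128.4°.

V_total = 193.7∠128.4° V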